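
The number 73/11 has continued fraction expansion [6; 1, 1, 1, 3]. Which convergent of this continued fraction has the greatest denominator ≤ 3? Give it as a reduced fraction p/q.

20/3

List convergents until the denominator exceeds the bound:
a_0 = 6: 6/1  (≤ bound)
a_1 = 1: 7/1  (≤ bound)
a_2 = 1: 13/2  (≤ bound)
a_3 = 1: 20/3  (≤ bound)
a_4 = 3: 73/11  (> 3, stop)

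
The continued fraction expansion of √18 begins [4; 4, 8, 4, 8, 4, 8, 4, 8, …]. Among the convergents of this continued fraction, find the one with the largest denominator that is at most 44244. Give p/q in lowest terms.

161564/38081

List convergents until the denominator exceeds the bound:
a_0 = 4: 4/1  (≤ bound)
a_1 = 4: 17/4  (≤ bound)
a_2 = 8: 140/33  (≤ bound)
a_3 = 4: 577/136  (≤ bound)
a_4 = 8: 4756/1121  (≤ bound)
a_5 = 4: 19601/4620  (≤ bound)
a_6 = 8: 161564/38081  (≤ bound)
a_7 = 4: 665857/156944  (> 44244, stop)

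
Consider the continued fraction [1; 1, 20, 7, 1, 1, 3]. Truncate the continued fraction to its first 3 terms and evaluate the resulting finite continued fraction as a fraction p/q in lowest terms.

Collapse the nested fraction from the inside out:
Start with 20.
1 + 1/(20/1) = 1 + 1/20 = 21/20
1 + 1/(21/20) = 1 + 20/21 = 41/21

41/21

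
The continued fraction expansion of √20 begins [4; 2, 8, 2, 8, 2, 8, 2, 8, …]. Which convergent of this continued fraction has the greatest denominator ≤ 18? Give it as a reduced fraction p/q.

a_0 = 4: 4/1  (≤ bound)
a_1 = 2: 9/2  (≤ bound)
a_2 = 8: 76/17  (≤ bound)
a_3 = 2: 161/36  (> 18, stop)

76/17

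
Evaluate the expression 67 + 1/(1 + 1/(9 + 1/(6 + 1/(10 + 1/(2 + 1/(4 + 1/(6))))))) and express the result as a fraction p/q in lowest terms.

2461094/36245

Work from the innermost term outward:
Start with 6.
4 + 1/(6/1) = 4 + 1/6 = 25/6
2 + 1/(25/6) = 2 + 6/25 = 56/25
10 + 1/(56/25) = 10 + 25/56 = 585/56
6 + 1/(585/56) = 6 + 56/585 = 3566/585
9 + 1/(3566/585) = 9 + 585/3566 = 32679/3566
1 + 1/(32679/3566) = 1 + 3566/32679 = 36245/32679
67 + 1/(36245/32679) = 67 + 32679/36245 = 2461094/36245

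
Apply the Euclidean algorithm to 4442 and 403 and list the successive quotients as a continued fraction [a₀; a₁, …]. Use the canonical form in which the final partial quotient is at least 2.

[11; 44, 1, 3, 2]

Repeatedly divide and take the remainder:
4442 = 11·403 + 9, so a_0 = 11
403 = 44·9 + 7, so a_1 = 44
9 = 1·7 + 2, so a_2 = 1
7 = 3·2 + 1, so a_3 = 3
2 = 2·1 + 0, so a_4 = 2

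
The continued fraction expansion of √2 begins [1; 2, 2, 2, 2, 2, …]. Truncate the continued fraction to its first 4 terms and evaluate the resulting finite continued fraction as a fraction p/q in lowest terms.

17/12

a_0 = 1: 1/1
a_1 = 2: 3/2
a_2 = 2: 7/5
a_3 = 2: 17/12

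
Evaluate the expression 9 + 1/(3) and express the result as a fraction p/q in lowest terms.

Build up convergents one term at a time:
a_0 = 9: 9/1
a_1 = 3: 28/3

28/3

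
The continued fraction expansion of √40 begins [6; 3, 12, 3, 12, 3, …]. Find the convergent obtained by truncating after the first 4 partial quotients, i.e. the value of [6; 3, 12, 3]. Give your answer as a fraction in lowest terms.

721/114

Use the convergent recurrence hₖ = aₖ·hₖ₋₁ + hₖ₋₂ (and likewise for the denominators kₖ):
a_0 = 6: 6/1
a_1 = 3: 19/3
a_2 = 12: 234/37
a_3 = 3: 721/114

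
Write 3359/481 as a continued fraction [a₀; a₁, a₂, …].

[6; 1, 59, 8]

⌊3359/481⌋ = 6, remainder 473
⌊481/473⌋ = 1, remainder 8
⌊473/8⌋ = 59, remainder 1
⌊8/1⌋ = 8, remainder 0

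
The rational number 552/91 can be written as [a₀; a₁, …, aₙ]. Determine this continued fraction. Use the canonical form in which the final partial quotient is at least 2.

552 = 6·91 + 6, so a_0 = 6
91 = 15·6 + 1, so a_1 = 15
6 = 6·1 + 0, so a_2 = 6

[6; 15, 6]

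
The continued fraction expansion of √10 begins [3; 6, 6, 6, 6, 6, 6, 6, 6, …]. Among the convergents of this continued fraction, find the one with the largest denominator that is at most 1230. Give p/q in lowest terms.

721/228

List convergents until the denominator exceeds the bound:
a_0 = 3: 3/1  (≤ bound)
a_1 = 6: 19/6  (≤ bound)
a_2 = 6: 117/37  (≤ bound)
a_3 = 6: 721/228  (≤ bound)
a_4 = 6: 4443/1405  (> 1230, stop)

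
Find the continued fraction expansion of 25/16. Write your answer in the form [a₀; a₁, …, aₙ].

[1; 1, 1, 3, 2]

⌊25/16⌋ = 1, remainder 9
⌊16/9⌋ = 1, remainder 7
⌊9/7⌋ = 1, remainder 2
⌊7/2⌋ = 3, remainder 1
⌊2/1⌋ = 2, remainder 0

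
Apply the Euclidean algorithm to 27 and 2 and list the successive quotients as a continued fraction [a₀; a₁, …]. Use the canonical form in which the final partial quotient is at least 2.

⌊27/2⌋ = 13, remainder 1
⌊2/1⌋ = 2, remainder 0

[13; 2]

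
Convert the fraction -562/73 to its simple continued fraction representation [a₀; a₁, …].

Apply division with remainder until the remainder is 0:
⌊-562/73⌋ = -8, remainder 22
⌊73/22⌋ = 3, remainder 7
⌊22/7⌋ = 3, remainder 1
⌊7/1⌋ = 7, remainder 0

[-8; 3, 3, 7]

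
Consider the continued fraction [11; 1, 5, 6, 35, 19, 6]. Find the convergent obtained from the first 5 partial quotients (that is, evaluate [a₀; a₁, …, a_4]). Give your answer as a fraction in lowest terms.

15401/1301

Start with 35.
6 + 1/(35/1) = 6 + 1/35 = 211/35
5 + 1/(211/35) = 5 + 35/211 = 1090/211
1 + 1/(1090/211) = 1 + 211/1090 = 1301/1090
11 + 1/(1301/1090) = 11 + 1090/1301 = 15401/1301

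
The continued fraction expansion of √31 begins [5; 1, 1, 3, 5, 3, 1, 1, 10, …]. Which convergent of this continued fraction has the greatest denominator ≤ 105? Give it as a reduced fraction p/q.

206/37

a_0 = 5: 5/1  (≤ bound)
a_1 = 1: 6/1  (≤ bound)
a_2 = 1: 11/2  (≤ bound)
a_3 = 3: 39/7  (≤ bound)
a_4 = 5: 206/37  (≤ bound)
a_5 = 3: 657/118  (> 105, stop)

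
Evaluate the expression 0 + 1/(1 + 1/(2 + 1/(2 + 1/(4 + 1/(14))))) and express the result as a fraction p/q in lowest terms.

a_0 = 0: 0/1
a_1 = 1: 1/1
a_2 = 2: 2/3
a_3 = 2: 5/7
a_4 = 4: 22/31
a_5 = 14: 313/441

313/441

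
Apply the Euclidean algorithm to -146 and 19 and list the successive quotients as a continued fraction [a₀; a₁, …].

-146 ÷ 19 → quotient -8, remainder 6
19 ÷ 6 → quotient 3, remainder 1
6 ÷ 1 → quotient 6, remainder 0

[-8; 3, 6]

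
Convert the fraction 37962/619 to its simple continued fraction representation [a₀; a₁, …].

Repeatedly divide and take the remainder:
37962 ÷ 619 → quotient 61, remainder 203
619 ÷ 203 → quotient 3, remainder 10
203 ÷ 10 → quotient 20, remainder 3
10 ÷ 3 → quotient 3, remainder 1
3 ÷ 1 → quotient 3, remainder 0

[61; 3, 20, 3, 3]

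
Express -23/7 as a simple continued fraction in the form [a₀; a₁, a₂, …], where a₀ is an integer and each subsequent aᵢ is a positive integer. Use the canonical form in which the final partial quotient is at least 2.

⌊-23/7⌋ = -4, remainder 5
⌊7/5⌋ = 1, remainder 2
⌊5/2⌋ = 2, remainder 1
⌊2/1⌋ = 2, remainder 0

[-4; 1, 2, 2]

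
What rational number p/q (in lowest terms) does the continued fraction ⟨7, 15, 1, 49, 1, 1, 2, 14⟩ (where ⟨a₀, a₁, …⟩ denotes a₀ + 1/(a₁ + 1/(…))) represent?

411155/58216

a_0 = 7: 7/1
a_1 = 15: 106/15
a_2 = 1: 113/16
a_3 = 49: 5643/799
a_4 = 1: 5756/815
a_5 = 1: 11399/1614
a_6 = 2: 28554/4043
a_7 = 14: 411155/58216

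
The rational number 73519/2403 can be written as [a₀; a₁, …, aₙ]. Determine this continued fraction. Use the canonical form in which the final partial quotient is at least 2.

73519 = 30·2403 + 1429, so a_0 = 30
2403 = 1·1429 + 974, so a_1 = 1
1429 = 1·974 + 455, so a_2 = 1
974 = 2·455 + 64, so a_3 = 2
455 = 7·64 + 7, so a_4 = 7
64 = 9·7 + 1, so a_5 = 9
7 = 7·1 + 0, so a_6 = 7

[30; 1, 1, 2, 7, 9, 7]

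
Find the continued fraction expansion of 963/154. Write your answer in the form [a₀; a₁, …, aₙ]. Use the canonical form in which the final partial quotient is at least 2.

[6; 3, 1, 18, 2]

963 = 6·154 + 39, so a_0 = 6
154 = 3·39 + 37, so a_1 = 3
39 = 1·37 + 2, so a_2 = 1
37 = 18·2 + 1, so a_3 = 18
2 = 2·1 + 0, so a_4 = 2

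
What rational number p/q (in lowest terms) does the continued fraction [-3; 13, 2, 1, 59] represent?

-6982/2387

Start with 59.
1 + 1/(59/1) = 1 + 1/59 = 60/59
2 + 1/(60/59) = 2 + 59/60 = 179/60
13 + 1/(179/60) = 13 + 60/179 = 2387/179
-3 + 1/(2387/179) = -3 + 179/2387 = -6982/2387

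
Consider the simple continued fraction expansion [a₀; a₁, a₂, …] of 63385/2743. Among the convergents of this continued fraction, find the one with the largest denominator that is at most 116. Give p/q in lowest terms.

2357/102

List convergents until the denominator exceeds the bound:
a_0 = 23: 23/1  (≤ bound)
a_1 = 9: 208/9  (≤ bound)
a_2 = 3: 647/28  (≤ bound)
a_3 = 1: 855/37  (≤ bound)
a_4 = 2: 2357/102  (≤ bound)
a_5 = 1: 3212/139  (> 116, stop)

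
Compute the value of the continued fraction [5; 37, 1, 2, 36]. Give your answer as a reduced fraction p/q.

20639/4106

Start with 36.
2 + 1/(36/1) = 2 + 1/36 = 73/36
1 + 1/(73/36) = 1 + 36/73 = 109/73
37 + 1/(109/73) = 37 + 73/109 = 4106/109
5 + 1/(4106/109) = 5 + 109/4106 = 20639/4106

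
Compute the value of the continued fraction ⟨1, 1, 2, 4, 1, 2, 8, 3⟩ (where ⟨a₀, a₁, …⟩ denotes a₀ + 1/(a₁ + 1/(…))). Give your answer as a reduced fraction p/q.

Start with 3.
8 + 1/(3/1) = 8 + 1/3 = 25/3
2 + 1/(25/3) = 2 + 3/25 = 53/25
1 + 1/(53/25) = 1 + 25/53 = 78/53
4 + 1/(78/53) = 4 + 53/78 = 365/78
2 + 1/(365/78) = 2 + 78/365 = 808/365
1 + 1/(808/365) = 1 + 365/808 = 1173/808
1 + 1/(1173/808) = 1 + 808/1173 = 1981/1173

1981/1173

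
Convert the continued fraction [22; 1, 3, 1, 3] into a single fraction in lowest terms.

433/19

Work from the innermost term outward:
Start with 3.
1 + 1/(3/1) = 1 + 1/3 = 4/3
3 + 1/(4/3) = 3 + 3/4 = 15/4
1 + 1/(15/4) = 1 + 4/15 = 19/15
22 + 1/(19/15) = 22 + 15/19 = 433/19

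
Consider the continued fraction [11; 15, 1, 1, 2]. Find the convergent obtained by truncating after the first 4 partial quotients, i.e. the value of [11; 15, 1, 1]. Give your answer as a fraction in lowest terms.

a_0 = 11: 11/1
a_1 = 15: 166/15
a_2 = 1: 177/16
a_3 = 1: 343/31

343/31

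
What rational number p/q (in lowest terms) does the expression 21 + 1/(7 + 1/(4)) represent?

613/29

Work from the innermost term outward:
Start with 4.
7 + 1/(4/1) = 7 + 1/4 = 29/4
21 + 1/(29/4) = 21 + 4/29 = 613/29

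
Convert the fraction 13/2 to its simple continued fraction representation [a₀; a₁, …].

[6; 2]

13 = 6·2 + 1, so a_0 = 6
2 = 2·1 + 0, so a_1 = 2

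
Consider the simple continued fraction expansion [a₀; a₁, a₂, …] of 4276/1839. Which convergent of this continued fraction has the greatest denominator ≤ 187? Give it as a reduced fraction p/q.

a_0 = 2: 2/1  (≤ bound)
a_1 = 3: 7/3  (≤ bound)
a_2 = 13: 93/40  (≤ bound)
a_3 = 3: 286/123  (≤ bound)
a_4 = 2: 665/286  (> 187, stop)

286/123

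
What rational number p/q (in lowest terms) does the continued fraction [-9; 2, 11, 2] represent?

Start with 2.
11 + 1/(2/1) = 11 + 1/2 = 23/2
2 + 1/(23/2) = 2 + 2/23 = 48/23
-9 + 1/(48/23) = -9 + 23/48 = -409/48

-409/48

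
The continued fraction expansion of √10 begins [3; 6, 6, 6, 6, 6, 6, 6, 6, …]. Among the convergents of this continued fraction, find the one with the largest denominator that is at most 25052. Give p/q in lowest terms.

27379/8658

a_0 = 3: 3/1  (≤ bound)
a_1 = 6: 19/6  (≤ bound)
a_2 = 6: 117/37  (≤ bound)
a_3 = 6: 721/228  (≤ bound)
a_4 = 6: 4443/1405  (≤ bound)
a_5 = 6: 27379/8658  (≤ bound)
a_6 = 6: 168717/53353  (> 25052, stop)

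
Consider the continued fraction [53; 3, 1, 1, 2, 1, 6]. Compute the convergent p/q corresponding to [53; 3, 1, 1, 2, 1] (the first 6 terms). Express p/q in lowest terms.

Start with 1.
2 + 1/(1/1) = 2 + 1/1 = 3/1
1 + 1/(3/1) = 1 + 1/3 = 4/3
1 + 1/(4/3) = 1 + 3/4 = 7/4
3 + 1/(7/4) = 3 + 4/7 = 25/7
53 + 1/(25/7) = 53 + 7/25 = 1332/25

1332/25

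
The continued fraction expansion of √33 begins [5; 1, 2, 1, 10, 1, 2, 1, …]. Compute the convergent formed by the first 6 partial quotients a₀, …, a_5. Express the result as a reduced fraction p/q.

a_0 = 5: 5/1
a_1 = 1: 6/1
a_2 = 2: 17/3
a_3 = 1: 23/4
a_4 = 10: 247/43
a_5 = 1: 270/47

270/47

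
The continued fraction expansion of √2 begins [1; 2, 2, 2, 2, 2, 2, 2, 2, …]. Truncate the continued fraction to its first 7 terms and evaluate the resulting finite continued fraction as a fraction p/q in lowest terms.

Work from the innermost term outward:
Start with 2.
2 + 1/(2/1) = 2 + 1/2 = 5/2
2 + 1/(5/2) = 2 + 2/5 = 12/5
2 + 1/(12/5) = 2 + 5/12 = 29/12
2 + 1/(29/12) = 2 + 12/29 = 70/29
2 + 1/(70/29) = 2 + 29/70 = 169/70
1 + 1/(169/70) = 1 + 70/169 = 239/169

239/169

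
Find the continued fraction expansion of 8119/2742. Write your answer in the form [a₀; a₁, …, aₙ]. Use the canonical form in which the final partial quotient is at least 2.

8119 ÷ 2742 → quotient 2, remainder 2635
2742 ÷ 2635 → quotient 1, remainder 107
2635 ÷ 107 → quotient 24, remainder 67
107 ÷ 67 → quotient 1, remainder 40
67 ÷ 40 → quotient 1, remainder 27
40 ÷ 27 → quotient 1, remainder 13
27 ÷ 13 → quotient 2, remainder 1
13 ÷ 1 → quotient 13, remainder 0

[2; 1, 24, 1, 1, 1, 2, 13]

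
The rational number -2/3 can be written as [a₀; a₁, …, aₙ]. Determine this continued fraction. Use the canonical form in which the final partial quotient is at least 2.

[-1; 3]

⌊-2/3⌋ = -1, remainder 1
⌊3/1⌋ = 3, remainder 0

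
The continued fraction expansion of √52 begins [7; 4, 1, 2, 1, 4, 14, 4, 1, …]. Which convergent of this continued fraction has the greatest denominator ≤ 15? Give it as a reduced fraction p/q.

a_0 = 7: 7/1  (≤ bound)
a_1 = 4: 29/4  (≤ bound)
a_2 = 1: 36/5  (≤ bound)
a_3 = 2: 101/14  (≤ bound)
a_4 = 1: 137/19  (> 15, stop)

101/14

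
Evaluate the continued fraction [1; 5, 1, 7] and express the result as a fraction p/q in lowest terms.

Starting at the tail and folding back:
Start with 7.
1 + 1/(7/1) = 1 + 1/7 = 8/7
5 + 1/(8/7) = 5 + 7/8 = 47/8
1 + 1/(47/8) = 1 + 8/47 = 55/47

55/47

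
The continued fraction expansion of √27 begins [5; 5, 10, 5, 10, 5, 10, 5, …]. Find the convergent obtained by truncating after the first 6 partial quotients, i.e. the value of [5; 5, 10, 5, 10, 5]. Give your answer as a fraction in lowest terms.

70226/13515

Collapse the nested fraction from the inside out:
Start with 5.
10 + 1/(5/1) = 10 + 1/5 = 51/5
5 + 1/(51/5) = 5 + 5/51 = 260/51
10 + 1/(260/51) = 10 + 51/260 = 2651/260
5 + 1/(2651/260) = 5 + 260/2651 = 13515/2651
5 + 1/(13515/2651) = 5 + 2651/13515 = 70226/13515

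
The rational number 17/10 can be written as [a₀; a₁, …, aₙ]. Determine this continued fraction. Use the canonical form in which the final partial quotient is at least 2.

Apply division with remainder until the remainder is 0:
17 = 1·10 + 7, so a_0 = 1
10 = 1·7 + 3, so a_1 = 1
7 = 2·3 + 1, so a_2 = 2
3 = 3·1 + 0, so a_3 = 3

[1; 1, 2, 3]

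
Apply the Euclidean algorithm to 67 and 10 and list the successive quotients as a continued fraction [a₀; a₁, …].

[6; 1, 2, 3]

67 ÷ 10 → quotient 6, remainder 7
10 ÷ 7 → quotient 1, remainder 3
7 ÷ 3 → quotient 2, remainder 1
3 ÷ 1 → quotient 3, remainder 0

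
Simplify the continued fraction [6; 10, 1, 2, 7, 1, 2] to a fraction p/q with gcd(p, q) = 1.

Use the convergent recurrence hₖ = aₖ·hₖ₋₁ + hₖ₋₂ (and likewise for the denominators kₖ):
a_0 = 6: 6/1
a_1 = 10: 61/10
a_2 = 1: 67/11
a_3 = 2: 195/32
a_4 = 7: 1432/235
a_5 = 1: 1627/267
a_6 = 2: 4686/769

4686/769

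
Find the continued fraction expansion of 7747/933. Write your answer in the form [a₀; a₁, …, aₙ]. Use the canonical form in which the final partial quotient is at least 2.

[8; 3, 3, 2, 1, 2, 2, 4]

Repeatedly divide and take the remainder:
7747 ÷ 933 → quotient 8, remainder 283
933 ÷ 283 → quotient 3, remainder 84
283 ÷ 84 → quotient 3, remainder 31
84 ÷ 31 → quotient 2, remainder 22
31 ÷ 22 → quotient 1, remainder 9
22 ÷ 9 → quotient 2, remainder 4
9 ÷ 4 → quotient 2, remainder 1
4 ÷ 1 → quotient 4, remainder 0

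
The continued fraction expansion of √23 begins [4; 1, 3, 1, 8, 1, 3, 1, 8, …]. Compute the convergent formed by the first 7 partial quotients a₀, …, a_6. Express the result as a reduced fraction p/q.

Use the convergent recurrence hₖ = aₖ·hₖ₋₁ + hₖ₋₂ (and likewise for the denominators kₖ):
a_0 = 4: 4/1
a_1 = 1: 5/1
a_2 = 3: 19/4
a_3 = 1: 24/5
a_4 = 8: 211/44
a_5 = 1: 235/49
a_6 = 3: 916/191

916/191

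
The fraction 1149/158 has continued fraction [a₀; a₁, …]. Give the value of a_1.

1149 = 7·158 + 43, so a_0 = 7
158 = 3·43 + 29, so a_1 = 3

3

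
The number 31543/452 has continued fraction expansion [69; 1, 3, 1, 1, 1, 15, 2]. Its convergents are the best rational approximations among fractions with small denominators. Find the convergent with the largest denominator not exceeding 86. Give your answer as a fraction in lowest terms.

List convergents until the denominator exceeds the bound:
a_0 = 69: 69/1  (≤ bound)
a_1 = 1: 70/1  (≤ bound)
a_2 = 3: 279/4  (≤ bound)
a_3 = 1: 349/5  (≤ bound)
a_4 = 1: 628/9  (≤ bound)
a_5 = 1: 977/14  (≤ bound)
a_6 = 15: 15283/219  (> 86, stop)

977/14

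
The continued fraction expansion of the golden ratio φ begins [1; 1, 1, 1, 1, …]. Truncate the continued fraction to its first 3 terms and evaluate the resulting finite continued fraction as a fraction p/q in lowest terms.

a_0 = 1: 1/1
a_1 = 1: 2/1
a_2 = 1: 3/2

3/2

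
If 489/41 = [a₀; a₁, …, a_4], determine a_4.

2

Repeatedly divide and take the remainder:
489 = 11·41 + 38, so a_0 = 11
41 = 1·38 + 3, so a_1 = 1
38 = 12·3 + 2, so a_2 = 12
3 = 1·2 + 1, so a_3 = 1
2 = 2·1 + 0, so a_4 = 2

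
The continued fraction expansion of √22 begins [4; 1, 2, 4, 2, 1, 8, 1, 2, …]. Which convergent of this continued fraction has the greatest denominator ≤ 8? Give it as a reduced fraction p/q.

List convergents until the denominator exceeds the bound:
a_0 = 4: 4/1  (≤ bound)
a_1 = 1: 5/1  (≤ bound)
a_2 = 2: 14/3  (≤ bound)
a_3 = 4: 61/13  (> 8, stop)

14/3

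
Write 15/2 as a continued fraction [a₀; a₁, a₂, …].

[7; 2]

15 = 7·2 + 1, so a_0 = 7
2 = 2·1 + 0, so a_1 = 2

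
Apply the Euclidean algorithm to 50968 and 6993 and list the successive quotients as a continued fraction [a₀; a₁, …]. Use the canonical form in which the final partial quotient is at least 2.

50968 ÷ 6993 → quotient 7, remainder 2017
6993 ÷ 2017 → quotient 3, remainder 942
2017 ÷ 942 → quotient 2, remainder 133
942 ÷ 133 → quotient 7, remainder 11
133 ÷ 11 → quotient 12, remainder 1
11 ÷ 1 → quotient 11, remainder 0

[7; 3, 2, 7, 12, 11]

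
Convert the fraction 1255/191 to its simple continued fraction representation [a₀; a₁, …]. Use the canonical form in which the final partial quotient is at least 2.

1255 = 6·191 + 109, so a_0 = 6
191 = 1·109 + 82, so a_1 = 1
109 = 1·82 + 27, so a_2 = 1
82 = 3·27 + 1, so a_3 = 3
27 = 27·1 + 0, so a_4 = 27

[6; 1, 1, 3, 27]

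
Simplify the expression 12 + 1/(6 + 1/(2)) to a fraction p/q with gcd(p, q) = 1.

Start with 2.
6 + 1/(2/1) = 6 + 1/2 = 13/2
12 + 1/(13/2) = 12 + 2/13 = 158/13

158/13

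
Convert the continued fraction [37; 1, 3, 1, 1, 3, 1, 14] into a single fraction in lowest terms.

Start with 14.
1 + 1/(14/1) = 1 + 1/14 = 15/14
3 + 1/(15/14) = 3 + 14/15 = 59/15
1 + 1/(59/15) = 1 + 15/59 = 74/59
1 + 1/(74/59) = 1 + 59/74 = 133/74
3 + 1/(133/74) = 3 + 74/133 = 473/133
1 + 1/(473/133) = 1 + 133/473 = 606/473
37 + 1/(606/473) = 37 + 473/606 = 22895/606

22895/606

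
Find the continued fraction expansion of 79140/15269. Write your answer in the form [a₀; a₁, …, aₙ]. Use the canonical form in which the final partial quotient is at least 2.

Repeatedly divide and take the remainder:
79140 ÷ 15269 → quotient 5, remainder 2795
15269 ÷ 2795 → quotient 5, remainder 1294
2795 ÷ 1294 → quotient 2, remainder 207
1294 ÷ 207 → quotient 6, remainder 52
207 ÷ 52 → quotient 3, remainder 51
52 ÷ 51 → quotient 1, remainder 1
51 ÷ 1 → quotient 51, remainder 0

[5; 5, 2, 6, 3, 1, 51]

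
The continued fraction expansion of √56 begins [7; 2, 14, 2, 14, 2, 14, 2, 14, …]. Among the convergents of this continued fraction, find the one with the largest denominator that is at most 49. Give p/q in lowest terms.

217/29

a_0 = 7: 7/1  (≤ bound)
a_1 = 2: 15/2  (≤ bound)
a_2 = 14: 217/29  (≤ bound)
a_3 = 2: 449/60  (> 49, stop)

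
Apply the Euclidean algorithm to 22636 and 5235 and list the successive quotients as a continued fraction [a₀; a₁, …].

Run the Euclidean algorithm, recording each quotient:
22636 = 4·5235 + 1696, so a_0 = 4
5235 = 3·1696 + 147, so a_1 = 3
1696 = 11·147 + 79, so a_2 = 11
147 = 1·79 + 68, so a_3 = 1
79 = 1·68 + 11, so a_4 = 1
68 = 6·11 + 2, so a_5 = 6
11 = 5·2 + 1, so a_6 = 5
2 = 2·1 + 0, so a_7 = 2

[4; 3, 11, 1, 1, 6, 5, 2]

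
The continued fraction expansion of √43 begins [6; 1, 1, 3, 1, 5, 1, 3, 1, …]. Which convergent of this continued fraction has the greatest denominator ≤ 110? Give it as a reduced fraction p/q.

List convergents until the denominator exceeds the bound:
a_0 = 6: 6/1  (≤ bound)
a_1 = 1: 7/1  (≤ bound)
a_2 = 1: 13/2  (≤ bound)
a_3 = 3: 46/7  (≤ bound)
a_4 = 1: 59/9  (≤ bound)
a_5 = 5: 341/52  (≤ bound)
a_6 = 1: 400/61  (≤ bound)
a_7 = 3: 1541/235  (> 110, stop)

400/61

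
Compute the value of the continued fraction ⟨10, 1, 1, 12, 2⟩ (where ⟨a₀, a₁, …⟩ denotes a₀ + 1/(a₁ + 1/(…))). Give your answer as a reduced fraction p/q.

547/52

a_0 = 10: 10/1
a_1 = 1: 11/1
a_2 = 1: 21/2
a_3 = 12: 263/25
a_4 = 2: 547/52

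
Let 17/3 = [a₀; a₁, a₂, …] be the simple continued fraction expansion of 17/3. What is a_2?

2

17 ÷ 3 → quotient 5, remainder 2
3 ÷ 2 → quotient 1, remainder 1
2 ÷ 1 → quotient 2, remainder 0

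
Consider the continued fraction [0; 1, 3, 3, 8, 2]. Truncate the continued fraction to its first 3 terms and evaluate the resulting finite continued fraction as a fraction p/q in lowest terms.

3/4

Starting at the tail and folding back:
Start with 3.
1 + 1/(3/1) = 1 + 1/3 = 4/3
0 + 1/(4/3) = 0 + 3/4 = 3/4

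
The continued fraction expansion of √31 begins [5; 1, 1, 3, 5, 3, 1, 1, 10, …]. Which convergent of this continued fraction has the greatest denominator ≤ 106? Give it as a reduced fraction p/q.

a_0 = 5: 5/1  (≤ bound)
a_1 = 1: 6/1  (≤ bound)
a_2 = 1: 11/2  (≤ bound)
a_3 = 3: 39/7  (≤ bound)
a_4 = 5: 206/37  (≤ bound)
a_5 = 3: 657/118  (> 106, stop)

206/37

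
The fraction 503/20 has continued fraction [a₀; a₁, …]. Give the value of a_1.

6

503 ÷ 20 → quotient 25, remainder 3
20 ÷ 3 → quotient 6, remainder 2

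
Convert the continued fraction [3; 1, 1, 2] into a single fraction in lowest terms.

18/5

Build up convergents one term at a time:
a_0 = 3: 3/1
a_1 = 1: 4/1
a_2 = 1: 7/2
a_3 = 2: 18/5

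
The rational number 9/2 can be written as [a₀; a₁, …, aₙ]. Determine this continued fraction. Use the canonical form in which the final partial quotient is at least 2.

[4; 2]

Run the Euclidean algorithm, recording each quotient:
9 ÷ 2 → quotient 4, remainder 1
2 ÷ 1 → quotient 2, remainder 0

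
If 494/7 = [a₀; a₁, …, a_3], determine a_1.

1

494 ÷ 7 → quotient 70, remainder 4
7 ÷ 4 → quotient 1, remainder 3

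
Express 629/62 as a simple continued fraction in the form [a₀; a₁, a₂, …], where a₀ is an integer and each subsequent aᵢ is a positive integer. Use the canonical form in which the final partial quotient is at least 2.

[10; 6, 1, 8]

629 = 10·62 + 9, so a_0 = 10
62 = 6·9 + 8, so a_1 = 6
9 = 1·8 + 1, so a_2 = 1
8 = 8·1 + 0, so a_3 = 8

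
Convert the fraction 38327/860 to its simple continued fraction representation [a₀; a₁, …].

⌊38327/860⌋ = 44, remainder 487
⌊860/487⌋ = 1, remainder 373
⌊487/373⌋ = 1, remainder 114
⌊373/114⌋ = 3, remainder 31
⌊114/31⌋ = 3, remainder 21
⌊31/21⌋ = 1, remainder 10
⌊21/10⌋ = 2, remainder 1
⌊10/1⌋ = 10, remainder 0

[44; 1, 1, 3, 3, 1, 2, 10]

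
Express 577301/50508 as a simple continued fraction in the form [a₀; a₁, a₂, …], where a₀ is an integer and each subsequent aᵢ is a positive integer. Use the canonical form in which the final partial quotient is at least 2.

[11; 2, 3, 15, 6, 15, 2, 2]

577301 = 11·50508 + 21713, so a_0 = 11
50508 = 2·21713 + 7082, so a_1 = 2
21713 = 3·7082 + 467, so a_2 = 3
7082 = 15·467 + 77, so a_3 = 15
467 = 6·77 + 5, so a_4 = 6
77 = 15·5 + 2, so a_5 = 15
5 = 2·2 + 1, so a_6 = 2
2 = 2·1 + 0, so a_7 = 2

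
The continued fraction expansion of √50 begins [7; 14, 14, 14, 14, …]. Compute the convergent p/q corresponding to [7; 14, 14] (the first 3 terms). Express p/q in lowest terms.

1393/197

a_0 = 7: 7/1
a_1 = 14: 99/14
a_2 = 14: 1393/197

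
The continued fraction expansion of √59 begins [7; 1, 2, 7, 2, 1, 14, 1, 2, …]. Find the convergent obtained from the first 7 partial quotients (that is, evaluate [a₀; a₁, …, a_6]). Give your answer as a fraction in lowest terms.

7781/1013

Starting at the tail and folding back:
Start with 14.
1 + 1/(14/1) = 1 + 1/14 = 15/14
2 + 1/(15/14) = 2 + 14/15 = 44/15
7 + 1/(44/15) = 7 + 15/44 = 323/44
2 + 1/(323/44) = 2 + 44/323 = 690/323
1 + 1/(690/323) = 1 + 323/690 = 1013/690
7 + 1/(1013/690) = 7 + 690/1013 = 7781/1013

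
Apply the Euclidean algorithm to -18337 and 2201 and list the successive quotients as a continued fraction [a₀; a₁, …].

[-9; 1, 2, 52, 14]

-18337 = -9·2201 + 1472, so a_0 = -9
2201 = 1·1472 + 729, so a_1 = 1
1472 = 2·729 + 14, so a_2 = 2
729 = 52·14 + 1, so a_3 = 52
14 = 14·1 + 0, so a_4 = 14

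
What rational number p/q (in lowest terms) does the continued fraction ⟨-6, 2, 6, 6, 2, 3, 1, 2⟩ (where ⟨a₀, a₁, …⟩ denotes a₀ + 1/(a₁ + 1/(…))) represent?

Start with 2.
1 + 1/(2/1) = 1 + 1/2 = 3/2
3 + 1/(3/2) = 3 + 2/3 = 11/3
2 + 1/(11/3) = 2 + 3/11 = 25/11
6 + 1/(25/11) = 6 + 11/25 = 161/25
6 + 1/(161/25) = 6 + 25/161 = 991/161
2 + 1/(991/161) = 2 + 161/991 = 2143/991
-6 + 1/(2143/991) = -6 + 991/2143 = -11867/2143

-11867/2143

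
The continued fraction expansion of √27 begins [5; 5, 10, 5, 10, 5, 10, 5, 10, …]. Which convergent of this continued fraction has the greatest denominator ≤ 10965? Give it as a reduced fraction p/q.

a_0 = 5: 5/1  (≤ bound)
a_1 = 5: 26/5  (≤ bound)
a_2 = 10: 265/51  (≤ bound)
a_3 = 5: 1351/260  (≤ bound)
a_4 = 10: 13775/2651  (≤ bound)
a_5 = 5: 70226/13515  (> 10965, stop)

13775/2651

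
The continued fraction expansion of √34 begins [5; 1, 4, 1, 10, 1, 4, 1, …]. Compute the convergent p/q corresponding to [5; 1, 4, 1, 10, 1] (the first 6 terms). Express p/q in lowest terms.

Compute successive convergents:
a_0 = 5: 5/1
a_1 = 1: 6/1
a_2 = 4: 29/5
a_3 = 1: 35/6
a_4 = 10: 379/65
a_5 = 1: 414/71

414/71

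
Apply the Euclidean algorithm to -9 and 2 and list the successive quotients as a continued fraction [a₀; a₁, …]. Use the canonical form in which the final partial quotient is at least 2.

[-5; 2]

-9 ÷ 2 → quotient -5, remainder 1
2 ÷ 1 → quotient 2, remainder 0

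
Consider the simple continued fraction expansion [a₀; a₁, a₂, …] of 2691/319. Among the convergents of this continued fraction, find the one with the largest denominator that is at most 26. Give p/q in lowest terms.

194/23

List convergents until the denominator exceeds the bound:
a_0 = 8: 8/1  (≤ bound)
a_1 = 2: 17/2  (≤ bound)
a_2 = 3: 59/7  (≤ bound)
a_3 = 2: 135/16  (≤ bound)
a_4 = 1: 194/23  (≤ bound)
a_5 = 1: 329/39  (> 26, stop)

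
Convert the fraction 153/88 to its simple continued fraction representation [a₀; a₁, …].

[1; 1, 2, 1, 4, 1, 3]

Apply division with remainder until the remainder is 0:
⌊153/88⌋ = 1, remainder 65
⌊88/65⌋ = 1, remainder 23
⌊65/23⌋ = 2, remainder 19
⌊23/19⌋ = 1, remainder 4
⌊19/4⌋ = 4, remainder 3
⌊4/3⌋ = 1, remainder 1
⌊3/1⌋ = 3, remainder 0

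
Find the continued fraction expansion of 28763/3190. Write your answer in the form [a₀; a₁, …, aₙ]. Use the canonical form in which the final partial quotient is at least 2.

[9; 60, 5, 3, 3]

Run the Euclidean algorithm, recording each quotient:
28763 = 9·3190 + 53, so a_0 = 9
3190 = 60·53 + 10, so a_1 = 60
53 = 5·10 + 3, so a_2 = 5
10 = 3·3 + 1, so a_3 = 3
3 = 3·1 + 0, so a_4 = 3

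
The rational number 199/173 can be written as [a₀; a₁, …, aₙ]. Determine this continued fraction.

⌊199/173⌋ = 1, remainder 26
⌊173/26⌋ = 6, remainder 17
⌊26/17⌋ = 1, remainder 9
⌊17/9⌋ = 1, remainder 8
⌊9/8⌋ = 1, remainder 1
⌊8/1⌋ = 8, remainder 0

[1; 6, 1, 1, 1, 8]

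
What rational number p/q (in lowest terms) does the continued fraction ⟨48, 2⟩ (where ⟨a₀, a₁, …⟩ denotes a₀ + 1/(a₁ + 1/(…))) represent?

Use the convergent recurrence hₖ = aₖ·hₖ₋₁ + hₖ₋₂ (and likewise for the denominators kₖ):
a_0 = 48: 48/1
a_1 = 2: 97/2

97/2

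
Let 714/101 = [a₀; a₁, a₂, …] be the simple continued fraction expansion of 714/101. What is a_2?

2

Repeatedly divide and take the remainder:
714 = 7·101 + 7, so a_0 = 7
101 = 14·7 + 3, so a_1 = 14
7 = 2·3 + 1, so a_2 = 2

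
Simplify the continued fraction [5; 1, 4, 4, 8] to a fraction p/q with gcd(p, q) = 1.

a_0 = 5: 5/1
a_1 = 1: 6/1
a_2 = 4: 29/5
a_3 = 4: 122/21
a_4 = 8: 1005/173

1005/173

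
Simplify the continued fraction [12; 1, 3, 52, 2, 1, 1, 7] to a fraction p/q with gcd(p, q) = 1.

102035/8002

Starting at the tail and folding back:
Start with 7.
1 + 1/(7/1) = 1 + 1/7 = 8/7
1 + 1/(8/7) = 1 + 7/8 = 15/8
2 + 1/(15/8) = 2 + 8/15 = 38/15
52 + 1/(38/15) = 52 + 15/38 = 1991/38
3 + 1/(1991/38) = 3 + 38/1991 = 6011/1991
1 + 1/(6011/1991) = 1 + 1991/6011 = 8002/6011
12 + 1/(8002/6011) = 12 + 6011/8002 = 102035/8002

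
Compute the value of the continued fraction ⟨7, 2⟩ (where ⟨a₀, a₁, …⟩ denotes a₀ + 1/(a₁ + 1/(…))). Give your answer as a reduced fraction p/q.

15/2

Starting at the tail and folding back:
Start with 2.
7 + 1/(2/1) = 7 + 1/2 = 15/2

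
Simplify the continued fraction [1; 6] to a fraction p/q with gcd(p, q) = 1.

Build up convergents one term at a time:
a_0 = 1: 1/1
a_1 = 6: 7/6

7/6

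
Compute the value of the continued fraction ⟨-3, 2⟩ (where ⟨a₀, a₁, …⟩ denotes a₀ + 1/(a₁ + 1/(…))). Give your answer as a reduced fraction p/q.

a_0 = -3: -3/1
a_1 = 2: -5/2

-5/2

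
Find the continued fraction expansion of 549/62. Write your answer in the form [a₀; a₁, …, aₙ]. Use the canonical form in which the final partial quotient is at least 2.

549 ÷ 62 → quotient 8, remainder 53
62 ÷ 53 → quotient 1, remainder 9
53 ÷ 9 → quotient 5, remainder 8
9 ÷ 8 → quotient 1, remainder 1
8 ÷ 1 → quotient 8, remainder 0

[8; 1, 5, 1, 8]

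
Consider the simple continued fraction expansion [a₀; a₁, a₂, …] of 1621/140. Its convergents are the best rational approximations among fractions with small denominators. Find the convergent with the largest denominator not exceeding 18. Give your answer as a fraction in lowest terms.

a_0 = 11: 11/1  (≤ bound)
a_1 = 1: 12/1  (≤ bound)
a_2 = 1: 23/2  (≤ bound)
a_3 = 2: 58/5  (≤ bound)
a_4 = 1: 81/7  (≤ bound)
a_5 = 2: 220/19  (> 18, stop)

81/7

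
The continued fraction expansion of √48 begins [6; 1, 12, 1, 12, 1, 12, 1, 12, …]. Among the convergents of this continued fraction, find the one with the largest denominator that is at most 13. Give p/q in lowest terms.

List convergents until the denominator exceeds the bound:
a_0 = 6: 6/1  (≤ bound)
a_1 = 1: 7/1  (≤ bound)
a_2 = 12: 90/13  (≤ bound)
a_3 = 1: 97/14  (> 13, stop)

90/13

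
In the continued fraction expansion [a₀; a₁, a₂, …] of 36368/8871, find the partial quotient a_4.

36368 ÷ 8871 → quotient 4, remainder 884
8871 ÷ 884 → quotient 10, remainder 31
884 ÷ 31 → quotient 28, remainder 16
31 ÷ 16 → quotient 1, remainder 15
16 ÷ 15 → quotient 1, remainder 1

1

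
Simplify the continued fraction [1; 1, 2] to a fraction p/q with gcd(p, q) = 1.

5/3

a_0 = 1: 1/1
a_1 = 1: 2/1
a_2 = 2: 5/3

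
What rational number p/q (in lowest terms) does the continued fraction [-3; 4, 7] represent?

Start with 7.
4 + 1/(7/1) = 4 + 1/7 = 29/7
-3 + 1/(29/7) = -3 + 7/29 = -80/29

-80/29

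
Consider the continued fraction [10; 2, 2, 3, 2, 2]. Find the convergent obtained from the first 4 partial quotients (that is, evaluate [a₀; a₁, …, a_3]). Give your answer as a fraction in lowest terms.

177/17

Start with 3.
2 + 1/(3/1) = 2 + 1/3 = 7/3
2 + 1/(7/3) = 2 + 3/7 = 17/7
10 + 1/(17/7) = 10 + 7/17 = 177/17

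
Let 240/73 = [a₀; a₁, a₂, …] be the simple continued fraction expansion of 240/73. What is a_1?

3

240 ÷ 73 → quotient 3, remainder 21
73 ÷ 21 → quotient 3, remainder 10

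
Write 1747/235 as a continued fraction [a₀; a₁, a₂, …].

[7; 2, 3, 3, 2, 4]

Repeatedly divide and take the remainder:
1747 ÷ 235 → quotient 7, remainder 102
235 ÷ 102 → quotient 2, remainder 31
102 ÷ 31 → quotient 3, remainder 9
31 ÷ 9 → quotient 3, remainder 4
9 ÷ 4 → quotient 2, remainder 1
4 ÷ 1 → quotient 4, remainder 0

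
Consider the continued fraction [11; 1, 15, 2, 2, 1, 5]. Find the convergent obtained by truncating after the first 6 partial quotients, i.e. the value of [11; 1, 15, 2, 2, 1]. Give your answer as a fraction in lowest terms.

1373/115

a_0 = 11: 11/1
a_1 = 1: 12/1
a_2 = 15: 191/16
a_3 = 2: 394/33
a_4 = 2: 979/82
a_5 = 1: 1373/115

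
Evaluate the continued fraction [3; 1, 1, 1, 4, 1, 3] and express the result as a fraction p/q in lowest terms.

237/65

Compute successive convergents:
a_0 = 3: 3/1
a_1 = 1: 4/1
a_2 = 1: 7/2
a_3 = 1: 11/3
a_4 = 4: 51/14
a_5 = 1: 62/17
a_6 = 3: 237/65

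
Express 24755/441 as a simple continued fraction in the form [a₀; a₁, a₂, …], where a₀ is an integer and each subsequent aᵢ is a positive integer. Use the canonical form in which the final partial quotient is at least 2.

⌊24755/441⌋ = 56, remainder 59
⌊441/59⌋ = 7, remainder 28
⌊59/28⌋ = 2, remainder 3
⌊28/3⌋ = 9, remainder 1
⌊3/1⌋ = 3, remainder 0

[56; 7, 2, 9, 3]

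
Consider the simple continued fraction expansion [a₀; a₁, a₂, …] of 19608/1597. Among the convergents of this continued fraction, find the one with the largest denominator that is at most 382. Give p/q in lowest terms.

a_0 = 12: 12/1  (≤ bound)
a_1 = 3: 37/3  (≤ bound)
a_2 = 1: 49/4  (≤ bound)
a_3 = 1: 86/7  (≤ bound)
a_4 = 2: 221/18  (≤ bound)
a_5 = 12: 2738/223  (≤ bound)
a_6 = 3: 8435/687  (> 382, stop)

2738/223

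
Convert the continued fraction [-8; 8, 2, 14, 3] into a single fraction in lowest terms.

a_0 = -8: -8/1
a_1 = 8: -63/8
a_2 = 2: -134/17
a_3 = 14: -1939/246
a_4 = 3: -5951/755

-5951/755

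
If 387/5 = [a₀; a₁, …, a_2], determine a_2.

Apply division with remainder until the remainder is 0:
387 ÷ 5 → quotient 77, remainder 2
5 ÷ 2 → quotient 2, remainder 1
2 ÷ 1 → quotient 2, remainder 0

2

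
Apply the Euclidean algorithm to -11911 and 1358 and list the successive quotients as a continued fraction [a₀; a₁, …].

-11911 = -9·1358 + 311, so a_0 = -9
1358 = 4·311 + 114, so a_1 = 4
311 = 2·114 + 83, so a_2 = 2
114 = 1·83 + 31, so a_3 = 1
83 = 2·31 + 21, so a_4 = 2
31 = 1·21 + 10, so a_5 = 1
21 = 2·10 + 1, so a_6 = 2
10 = 10·1 + 0, so a_7 = 10

[-9; 4, 2, 1, 2, 1, 2, 10]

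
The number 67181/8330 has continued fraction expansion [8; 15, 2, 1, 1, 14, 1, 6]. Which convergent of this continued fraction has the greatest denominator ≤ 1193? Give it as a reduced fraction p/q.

9065/1124

a_0 = 8: 8/1  (≤ bound)
a_1 = 15: 121/15  (≤ bound)
a_2 = 2: 250/31  (≤ bound)
a_3 = 1: 371/46  (≤ bound)
a_4 = 1: 621/77  (≤ bound)
a_5 = 14: 9065/1124  (≤ bound)
a_6 = 1: 9686/1201  (> 1193, stop)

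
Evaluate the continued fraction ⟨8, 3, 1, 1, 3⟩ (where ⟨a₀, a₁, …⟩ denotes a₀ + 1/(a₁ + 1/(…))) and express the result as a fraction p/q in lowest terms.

a_0 = 8: 8/1
a_1 = 3: 25/3
a_2 = 1: 33/4
a_3 = 1: 58/7
a_4 = 3: 207/25

207/25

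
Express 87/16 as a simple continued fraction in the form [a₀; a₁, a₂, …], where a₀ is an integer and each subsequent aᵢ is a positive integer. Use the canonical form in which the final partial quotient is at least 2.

[5; 2, 3, 2]

87 ÷ 16 → quotient 5, remainder 7
16 ÷ 7 → quotient 2, remainder 2
7 ÷ 2 → quotient 3, remainder 1
2 ÷ 1 → quotient 2, remainder 0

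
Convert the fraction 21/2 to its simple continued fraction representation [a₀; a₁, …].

21 ÷ 2 → quotient 10, remainder 1
2 ÷ 1 → quotient 2, remainder 0

[10; 2]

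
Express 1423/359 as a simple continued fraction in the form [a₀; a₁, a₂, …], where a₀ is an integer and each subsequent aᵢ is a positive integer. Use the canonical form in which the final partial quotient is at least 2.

⌊1423/359⌋ = 3, remainder 346
⌊359/346⌋ = 1, remainder 13
⌊346/13⌋ = 26, remainder 8
⌊13/8⌋ = 1, remainder 5
⌊8/5⌋ = 1, remainder 3
⌊5/3⌋ = 1, remainder 2
⌊3/2⌋ = 1, remainder 1
⌊2/1⌋ = 2, remainder 0

[3; 1, 26, 1, 1, 1, 1, 2]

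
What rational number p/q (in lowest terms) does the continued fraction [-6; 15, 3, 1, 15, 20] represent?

-114422/19281

Collapse the nested fraction from the inside out:
Start with 20.
15 + 1/(20/1) = 15 + 1/20 = 301/20
1 + 1/(301/20) = 1 + 20/301 = 321/301
3 + 1/(321/301) = 3 + 301/321 = 1264/321
15 + 1/(1264/321) = 15 + 321/1264 = 19281/1264
-6 + 1/(19281/1264) = -6 + 1264/19281 = -114422/19281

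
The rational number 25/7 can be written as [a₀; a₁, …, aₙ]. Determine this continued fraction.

25 ÷ 7 → quotient 3, remainder 4
7 ÷ 4 → quotient 1, remainder 3
4 ÷ 3 → quotient 1, remainder 1
3 ÷ 1 → quotient 3, remainder 0

[3; 1, 1, 3]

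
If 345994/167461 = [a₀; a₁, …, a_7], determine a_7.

Run the Euclidean algorithm, recording each quotient:
345994 = 2·167461 + 11072, so a_0 = 2
167461 = 15·11072 + 1381, so a_1 = 15
11072 = 8·1381 + 24, so a_2 = 8
1381 = 57·24 + 13, so a_3 = 57
24 = 1·13 + 11, so a_4 = 1
13 = 1·11 + 2, so a_5 = 1
11 = 5·2 + 1, so a_6 = 5
2 = 2·1 + 0, so a_7 = 2

2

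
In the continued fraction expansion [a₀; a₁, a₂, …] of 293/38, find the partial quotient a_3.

2

293 ÷ 38 → quotient 7, remainder 27
38 ÷ 27 → quotient 1, remainder 11
27 ÷ 11 → quotient 2, remainder 5
11 ÷ 5 → quotient 2, remainder 1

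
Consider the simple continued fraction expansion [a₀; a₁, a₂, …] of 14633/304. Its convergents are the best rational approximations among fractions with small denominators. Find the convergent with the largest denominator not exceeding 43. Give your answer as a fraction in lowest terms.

1781/37

a_0 = 48: 48/1  (≤ bound)
a_1 = 7: 337/7  (≤ bound)
a_2 = 2: 722/15  (≤ bound)
a_3 = 2: 1781/37  (≤ bound)
a_4 = 2: 4284/89  (> 43, stop)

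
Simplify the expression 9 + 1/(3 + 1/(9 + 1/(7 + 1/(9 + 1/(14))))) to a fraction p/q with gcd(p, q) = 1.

239239/25665

Start with 14.
9 + 1/(14/1) = 9 + 1/14 = 127/14
7 + 1/(127/14) = 7 + 14/127 = 903/127
9 + 1/(903/127) = 9 + 127/903 = 8254/903
3 + 1/(8254/903) = 3 + 903/8254 = 25665/8254
9 + 1/(25665/8254) = 9 + 8254/25665 = 239239/25665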